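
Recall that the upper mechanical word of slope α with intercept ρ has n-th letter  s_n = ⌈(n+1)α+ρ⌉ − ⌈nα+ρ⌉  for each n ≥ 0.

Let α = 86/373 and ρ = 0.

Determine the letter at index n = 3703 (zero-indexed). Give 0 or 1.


1

(n+1)α + ρ = (3704·86) / 373 = 318544/373
nα + ρ     = (3703·86) / 373 = 318458/373
⌈318544/373⌉ = 855,  ⌈318458/373⌉ = 854
s_{3703} = 855 − 854 = 1


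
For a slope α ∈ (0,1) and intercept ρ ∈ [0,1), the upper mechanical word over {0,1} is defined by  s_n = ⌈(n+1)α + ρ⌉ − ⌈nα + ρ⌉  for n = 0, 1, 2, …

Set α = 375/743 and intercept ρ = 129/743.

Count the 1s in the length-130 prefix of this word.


#1s = Σ_{n=0}^{129} s_n = Σ_{n=0}^{129} (⌈(n+1)α+ρ⌉ − ⌈nα+ρ⌉)
the sum telescopes: every ⌈nα+ρ⌉ with 0 < n < 130 appears once with + and once with −, leaving ⌈130α+ρ⌉ − ⌈0·α+ρ⌉
130α + ρ = (130·375 + 129) / 743 = 48879/743
ρ = 129/743
⌈48879/743⌉ = 66,  ⌈129/743⌉ = 1
#1s = 66 − 1 = 65

65


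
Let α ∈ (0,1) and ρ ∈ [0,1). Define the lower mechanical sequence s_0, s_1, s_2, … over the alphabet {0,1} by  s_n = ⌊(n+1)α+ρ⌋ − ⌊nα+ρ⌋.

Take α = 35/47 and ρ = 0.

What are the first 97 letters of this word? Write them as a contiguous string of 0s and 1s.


n=0: ⌊(1·35)/47⌋ − ⌊(0·35)/47⌋ = ⌊35/47⌋ − ⌊0/47⌋ = 0 − 0 = 0
n=1: ⌊(2·35)/47⌋ − ⌊(1·35)/47⌋ = ⌊70/47⌋ − ⌊35/47⌋ = 1 − 0 = 1
n=2: ⌊(3·35)/47⌋ − ⌊(2·35)/47⌋ = ⌊105/47⌋ − ⌊70/47⌋ = 2 − 1 = 1
n=3: ⌊(4·35)/47⌋ − ⌊(3·35)/47⌋ = ⌊140/47⌋ − ⌊105/47⌋ = 2 − 2 = 0
n=4: ⌊(5·35)/47⌋ − ⌊(4·35)/47⌋ = ⌊175/47⌋ − ⌊140/47⌋ = 3 − 2 = 1
n=5: ⌊(6·35)/47⌋ − ⌊(5·35)/47⌋ = ⌊210/47⌋ − ⌊175/47⌋ = 4 − 3 = 1
n=6: ⌊(7·35)/47⌋ − ⌊(6·35)/47⌋ = ⌊245/47⌋ − ⌊210/47⌋ = 5 − 4 = 1
n=7: ⌊(8·35)/47⌋ − ⌊(7·35)/47⌋ = ⌊280/47⌋ − ⌊245/47⌋ = 5 − 5 = 0
n=8: ⌊(9·35)/47⌋ − ⌊(8·35)/47⌋ = ⌊315/47⌋ − ⌊280/47⌋ = 6 − 5 = 1
n=9: ⌊(10·35)/47⌋ − ⌊(9·35)/47⌋ = ⌊350/47⌋ − ⌊315/47⌋ = 7 − 6 = 1
n=10: ⌊(11·35)/47⌋ − ⌊(10·35)/47⌋ = ⌊385/47⌋ − ⌊350/47⌋ = 8 − 7 = 1
n=11: ⌊(12·35)/47⌋ − ⌊(11·35)/47⌋ = ⌊420/47⌋ − ⌊385/47⌋ = 8 − 8 = 0
n=12: ⌊(13·35)/47⌋ − ⌊(12·35)/47⌋ = ⌊455/47⌋ − ⌊420/47⌋ = 9 − 8 = 1
n=13: ⌊(14·35)/47⌋ − ⌊(13·35)/47⌋ = ⌊490/47⌋ − ⌊455/47⌋ = 10 − 9 = 1
n=14: ⌊(15·35)/47⌋ − ⌊(14·35)/47⌋ = ⌊525/47⌋ − ⌊490/47⌋ = 11 − 10 = 1
n=15: ⌊(16·35)/47⌋ − ⌊(15·35)/47⌋ = ⌊560/47⌋ − ⌊525/47⌋ = 11 − 11 = 0
n=16: ⌊(17·35)/47⌋ − ⌊(16·35)/47⌋ = ⌊595/47⌋ − ⌊560/47⌋ = 12 − 11 = 1
n=17: ⌊(18·35)/47⌋ − ⌊(17·35)/47⌋ = ⌊630/47⌋ − ⌊595/47⌋ = 13 − 12 = 1
n=18: ⌊(19·35)/47⌋ − ⌊(18·35)/47⌋ = ⌊665/47⌋ − ⌊630/47⌋ = 14 − 13 = 1
n=19: ⌊(20·35)/47⌋ − ⌊(19·35)/47⌋ = ⌊700/47⌋ − ⌊665/47⌋ = 14 − 14 = 0
n=20: ⌊(21·35)/47⌋ − ⌊(20·35)/47⌋ = ⌊735/47⌋ − ⌊700/47⌋ = 15 − 14 = 1
n=21: ⌊(22·35)/47⌋ − ⌊(21·35)/47⌋ = ⌊770/47⌋ − ⌊735/47⌋ = 16 − 15 = 1
n=22: ⌊(23·35)/47⌋ − ⌊(22·35)/47⌋ = ⌊805/47⌋ − ⌊770/47⌋ = 17 − 16 = 1
n=23: ⌊(24·35)/47⌋ − ⌊(23·35)/47⌋ = ⌊840/47⌋ − ⌊805/47⌋ = 17 − 17 = 0
n=24: ⌊(25·35)/47⌋ − ⌊(24·35)/47⌋ = ⌊875/47⌋ − ⌊840/47⌋ = 18 − 17 = 1
n=25: ⌊(26·35)/47⌋ − ⌊(25·35)/47⌋ = ⌊910/47⌋ − ⌊875/47⌋ = 19 − 18 = 1
n=26: ⌊(27·35)/47⌋ − ⌊(26·35)/47⌋ = ⌊945/47⌋ − ⌊910/47⌋ = 20 − 19 = 1
n=27: ⌊(28·35)/47⌋ − ⌊(27·35)/47⌋ = ⌊980/47⌋ − ⌊945/47⌋ = 20 − 20 = 0
n=28: ⌊(29·35)/47⌋ − ⌊(28·35)/47⌋ = ⌊1015/47⌋ − ⌊980/47⌋ = 21 − 20 = 1
n=29: ⌊(30·35)/47⌋ − ⌊(29·35)/47⌋ = ⌊1050/47⌋ − ⌊1015/47⌋ = 22 − 21 = 1
n=30: ⌊(31·35)/47⌋ − ⌊(30·35)/47⌋ = ⌊1085/47⌋ − ⌊1050/47⌋ = 23 − 22 = 1
n=31: ⌊(32·35)/47⌋ − ⌊(31·35)/47⌋ = ⌊1120/47⌋ − ⌊1085/47⌋ = 23 − 23 = 0
n=32: ⌊(33·35)/47⌋ − ⌊(32·35)/47⌋ = ⌊1155/47⌋ − ⌊1120/47⌋ = 24 − 23 = 1
n=33: ⌊(34·35)/47⌋ − ⌊(33·35)/47⌋ = ⌊1190/47⌋ − ⌊1155/47⌋ = 25 − 24 = 1
n=34: ⌊(35·35)/47⌋ − ⌊(34·35)/47⌋ = ⌊1225/47⌋ − ⌊1190/47⌋ = 26 − 25 = 1
n=35: ⌊(36·35)/47⌋ − ⌊(35·35)/47⌋ = ⌊1260/47⌋ − ⌊1225/47⌋ = 26 − 26 = 0
n=36: ⌊(37·35)/47⌋ − ⌊(36·35)/47⌋ = ⌊1295/47⌋ − ⌊1260/47⌋ = 27 − 26 = 1
n=37: ⌊(38·35)/47⌋ − ⌊(37·35)/47⌋ = ⌊1330/47⌋ − ⌊1295/47⌋ = 28 − 27 = 1
n=38: ⌊(39·35)/47⌋ − ⌊(38·35)/47⌋ = ⌊1365/47⌋ − ⌊1330/47⌋ = 29 − 28 = 1
n=39: ⌊(40·35)/47⌋ − ⌊(39·35)/47⌋ = ⌊1400/47⌋ − ⌊1365/47⌋ = 29 − 29 = 0
n=40: ⌊(41·35)/47⌋ − ⌊(40·35)/47⌋ = ⌊1435/47⌋ − ⌊1400/47⌋ = 30 − 29 = 1
n=41: ⌊(42·35)/47⌋ − ⌊(41·35)/47⌋ = ⌊1470/47⌋ − ⌊1435/47⌋ = 31 − 30 = 1
n=42: ⌊(43·35)/47⌋ − ⌊(42·35)/47⌋ = ⌊1505/47⌋ − ⌊1470/47⌋ = 32 − 31 = 1
n=43: ⌊(44·35)/47⌋ − ⌊(43·35)/47⌋ = ⌊1540/47⌋ − ⌊1505/47⌋ = 32 − 32 = 0
n=44: ⌊(45·35)/47⌋ − ⌊(44·35)/47⌋ = ⌊1575/47⌋ − ⌊1540/47⌋ = 33 − 32 = 1
n=45: ⌊(46·35)/47⌋ − ⌊(45·35)/47⌋ = ⌊1610/47⌋ − ⌊1575/47⌋ = 34 − 33 = 1
n=46: ⌊(47·35)/47⌋ − ⌊(46·35)/47⌋ = ⌊1645/47⌋ − ⌊1610/47⌋ = 35 − 34 = 1
n=47: ⌊(48·35)/47⌋ − ⌊(47·35)/47⌋ = ⌊1680/47⌋ − ⌊1645/47⌋ = 35 − 35 = 0
n=48: ⌊(49·35)/47⌋ − ⌊(48·35)/47⌋ = ⌊1715/47⌋ − ⌊1680/47⌋ = 36 − 35 = 1
n=49: ⌊(50·35)/47⌋ − ⌊(49·35)/47⌋ = ⌊1750/47⌋ − ⌊1715/47⌋ = 37 − 36 = 1
n=50: ⌊(51·35)/47⌋ − ⌊(50·35)/47⌋ = ⌊1785/47⌋ − ⌊1750/47⌋ = 37 − 37 = 0
n=51: ⌊(52·35)/47⌋ − ⌊(51·35)/47⌋ = ⌊1820/47⌋ − ⌊1785/47⌋ = 38 − 37 = 1
n=52: ⌊(53·35)/47⌋ − ⌊(52·35)/47⌋ = ⌊1855/47⌋ − ⌊1820/47⌋ = 39 − 38 = 1
n=53: ⌊(54·35)/47⌋ − ⌊(53·35)/47⌋ = ⌊1890/47⌋ − ⌊1855/47⌋ = 40 − 39 = 1
n=54: ⌊(55·35)/47⌋ − ⌊(54·35)/47⌋ = ⌊1925/47⌋ − ⌊1890/47⌋ = 40 − 40 = 0
n=55: ⌊(56·35)/47⌋ − ⌊(55·35)/47⌋ = ⌊1960/47⌋ − ⌊1925/47⌋ = 41 − 40 = 1
n=56: ⌊(57·35)/47⌋ − ⌊(56·35)/47⌋ = ⌊1995/47⌋ − ⌊1960/47⌋ = 42 − 41 = 1
n=57: ⌊(58·35)/47⌋ − ⌊(57·35)/47⌋ = ⌊2030/47⌋ − ⌊1995/47⌋ = 43 − 42 = 1
n=58: ⌊(59·35)/47⌋ − ⌊(58·35)/47⌋ = ⌊2065/47⌋ − ⌊2030/47⌋ = 43 − 43 = 0
n=59: ⌊(60·35)/47⌋ − ⌊(59·35)/47⌋ = ⌊2100/47⌋ − ⌊2065/47⌋ = 44 − 43 = 1
n=60: ⌊(61·35)/47⌋ − ⌊(60·35)/47⌋ = ⌊2135/47⌋ − ⌊2100/47⌋ = 45 − 44 = 1
n=61: ⌊(62·35)/47⌋ − ⌊(61·35)/47⌋ = ⌊2170/47⌋ − ⌊2135/47⌋ = 46 − 45 = 1
n=62: ⌊(63·35)/47⌋ − ⌊(62·35)/47⌋ = ⌊2205/47⌋ − ⌊2170/47⌋ = 46 − 46 = 0
n=63: ⌊(64·35)/47⌋ − ⌊(63·35)/47⌋ = ⌊2240/47⌋ − ⌊2205/47⌋ = 47 − 46 = 1
n=64: ⌊(65·35)/47⌋ − ⌊(64·35)/47⌋ = ⌊2275/47⌋ − ⌊2240/47⌋ = 48 − 47 = 1
n=65: ⌊(66·35)/47⌋ − ⌊(65·35)/47⌋ = ⌊2310/47⌋ − ⌊2275/47⌋ = 49 − 48 = 1
n=66: ⌊(67·35)/47⌋ − ⌊(66·35)/47⌋ = ⌊2345/47⌋ − ⌊2310/47⌋ = 49 − 49 = 0
n=67: ⌊(68·35)/47⌋ − ⌊(67·35)/47⌋ = ⌊2380/47⌋ − ⌊2345/47⌋ = 50 − 49 = 1
n=68: ⌊(69·35)/47⌋ − ⌊(68·35)/47⌋ = ⌊2415/47⌋ − ⌊2380/47⌋ = 51 − 50 = 1
n=69: ⌊(70·35)/47⌋ − ⌊(69·35)/47⌋ = ⌊2450/47⌋ − ⌊2415/47⌋ = 52 − 51 = 1
n=70: ⌊(71·35)/47⌋ − ⌊(70·35)/47⌋ = ⌊2485/47⌋ − ⌊2450/47⌋ = 52 − 52 = 0
n=71: ⌊(72·35)/47⌋ − ⌊(71·35)/47⌋ = ⌊2520/47⌋ − ⌊2485/47⌋ = 53 − 52 = 1
n=72: ⌊(73·35)/47⌋ − ⌊(72·35)/47⌋ = ⌊2555/47⌋ − ⌊2520/47⌋ = 54 − 53 = 1
n=73: ⌊(74·35)/47⌋ − ⌊(73·35)/47⌋ = ⌊2590/47⌋ − ⌊2555/47⌋ = 55 − 54 = 1
n=74: ⌊(75·35)/47⌋ − ⌊(74·35)/47⌋ = ⌊2625/47⌋ − ⌊2590/47⌋ = 55 − 55 = 0
n=75: ⌊(76·35)/47⌋ − ⌊(75·35)/47⌋ = ⌊2660/47⌋ − ⌊2625/47⌋ = 56 − 55 = 1
n=76: ⌊(77·35)/47⌋ − ⌊(76·35)/47⌋ = ⌊2695/47⌋ − ⌊2660/47⌋ = 57 − 56 = 1
n=77: ⌊(78·35)/47⌋ − ⌊(77·35)/47⌋ = ⌊2730/47⌋ − ⌊2695/47⌋ = 58 − 57 = 1
n=78: ⌊(79·35)/47⌋ − ⌊(78·35)/47⌋ = ⌊2765/47⌋ − ⌊2730/47⌋ = 58 − 58 = 0
n=79: ⌊(80·35)/47⌋ − ⌊(79·35)/47⌋ = ⌊2800/47⌋ − ⌊2765/47⌋ = 59 − 58 = 1
n=80: ⌊(81·35)/47⌋ − ⌊(80·35)/47⌋ = ⌊2835/47⌋ − ⌊2800/47⌋ = 60 − 59 = 1
n=81: ⌊(82·35)/47⌋ − ⌊(81·35)/47⌋ = ⌊2870/47⌋ − ⌊2835/47⌋ = 61 − 60 = 1
n=82: ⌊(83·35)/47⌋ − ⌊(82·35)/47⌋ = ⌊2905/47⌋ − ⌊2870/47⌋ = 61 − 61 = 0
n=83: ⌊(84·35)/47⌋ − ⌊(83·35)/47⌋ = ⌊2940/47⌋ − ⌊2905/47⌋ = 62 − 61 = 1
n=84: ⌊(85·35)/47⌋ − ⌊(84·35)/47⌋ = ⌊2975/47⌋ − ⌊2940/47⌋ = 63 − 62 = 1
n=85: ⌊(86·35)/47⌋ − ⌊(85·35)/47⌋ = ⌊3010/47⌋ − ⌊2975/47⌋ = 64 − 63 = 1
n=86: ⌊(87·35)/47⌋ − ⌊(86·35)/47⌋ = ⌊3045/47⌋ − ⌊3010/47⌋ = 64 − 64 = 0
n=87: ⌊(88·35)/47⌋ − ⌊(87·35)/47⌋ = ⌊3080/47⌋ − ⌊3045/47⌋ = 65 − 64 = 1
n=88: ⌊(89·35)/47⌋ − ⌊(88·35)/47⌋ = ⌊3115/47⌋ − ⌊3080/47⌋ = 66 − 65 = 1
n=89: ⌊(90·35)/47⌋ − ⌊(89·35)/47⌋ = ⌊3150/47⌋ − ⌊3115/47⌋ = 67 − 66 = 1
n=90: ⌊(91·35)/47⌋ − ⌊(90·35)/47⌋ = ⌊3185/47⌋ − ⌊3150/47⌋ = 67 − 67 = 0
n=91: ⌊(92·35)/47⌋ − ⌊(91·35)/47⌋ = ⌊3220/47⌋ − ⌊3185/47⌋ = 68 − 67 = 1
n=92: ⌊(93·35)/47⌋ − ⌊(92·35)/47⌋ = ⌊3255/47⌋ − ⌊3220/47⌋ = 69 − 68 = 1
n=93: ⌊(94·35)/47⌋ − ⌊(93·35)/47⌋ = ⌊3290/47⌋ − ⌊3255/47⌋ = 70 − 69 = 1
n=94: ⌊(95·35)/47⌋ − ⌊(94·35)/47⌋ = ⌊3325/47⌋ − ⌊3290/47⌋ = 70 − 70 = 0
n=95: ⌊(96·35)/47⌋ − ⌊(95·35)/47⌋ = ⌊3360/47⌋ − ⌊3325/47⌋ = 71 − 70 = 1
n=96: ⌊(97·35)/47⌋ − ⌊(96·35)/47⌋ = ⌊3395/47⌋ − ⌊3360/47⌋ = 72 − 71 = 1

0110111011101110111011101110111011101110111011101101110111011101110111011101110111011101110111011


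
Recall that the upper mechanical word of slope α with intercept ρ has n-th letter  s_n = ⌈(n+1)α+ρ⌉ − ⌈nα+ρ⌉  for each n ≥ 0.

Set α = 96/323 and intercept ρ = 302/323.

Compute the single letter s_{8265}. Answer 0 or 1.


0

(n+1)α + ρ = (8266·96 + 302) / 323 = 793838/323
nα + ρ     = (8265·96 + 302) / 323 = 793742/323
⌈793838/323⌉ = 2458,  ⌈793742/323⌉ = 2458
s_{8265} = 2458 − 2458 = 0


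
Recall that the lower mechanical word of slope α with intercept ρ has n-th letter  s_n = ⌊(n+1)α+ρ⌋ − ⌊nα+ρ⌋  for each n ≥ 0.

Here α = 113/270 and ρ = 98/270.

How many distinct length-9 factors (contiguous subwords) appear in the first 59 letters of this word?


10

t_n = ⌊(n·113+98)/270⌋ for n = 0 … 59:
  n=0…9: ⌊98/270⌋=0 ⌊211/270⌋=0 ⌊324/270⌋=1 ⌊437/270⌋=1 ⌊550/270⌋=2 ⌊663/270⌋=2 ⌊776/270⌋=2 ⌊889/270⌋=3 ⌊1002/270⌋=3 ⌊1115/270⌋=4
  n=10…19: ⌊1228/270⌋=4 ⌊1341/270⌋=4 ⌊1454/270⌋=5 ⌊1567/270⌋=5 ⌊1680/270⌋=6 ⌊1793/270⌋=6 ⌊1906/270⌋=7 ⌊2019/270⌋=7 ⌊2132/270⌋=7 ⌊2245/270⌋=8
  n=20…29: ⌊2358/270⌋=8 ⌊2471/270⌋=9 ⌊2584/270⌋=9 ⌊2697/270⌋=9 ⌊2810/270⌋=10 ⌊2923/270⌋=10 ⌊3036/270⌋=11 ⌊3149/270⌋=11 ⌊3262/270⌋=12 ⌊3375/270⌋=12
  n=30…39: ⌊3488/270⌋=12 ⌊3601/270⌋=13 ⌊3714/270⌋=13 ⌊3827/270⌋=14 ⌊3940/270⌋=14 ⌊4053/270⌋=15 ⌊4166/270⌋=15 ⌊4279/270⌋=15 ⌊4392/270⌋=16 ⌊4505/270⌋=16
  n=40…49: ⌊4618/270⌋=17 ⌊4731/270⌋=17 ⌊4844/270⌋=17 ⌊4957/270⌋=18 ⌊5070/270⌋=18 ⌊5183/270⌋=19 ⌊5296/270⌋=19 ⌊5409/270⌋=20 ⌊5522/270⌋=20 ⌊5635/270⌋=20
  n=50…59: ⌊5748/270⌋=21 ⌊5861/270⌋=21 ⌊5974/270⌋=22 ⌊6087/270⌋=22 ⌊6200/270⌋=22 ⌊6313/270⌋=23 ⌊6426/270⌋=23 ⌊6539/270⌋=24 ⌊6652/270⌋=24 ⌊6765/270⌋=25
s_n = t_(n+1) − t_n for n = 0 … 58 gives
prefix = 01010010100101010010100101010010101001010010101001010010101
slide a length-9 window over [0..8] … [50..58] (51 windows); first occurrence of each distinct factor:
  [  0..  8] 010100101
  [  1..  9] 101001010
  [  2.. 10] 010010100
  [  3.. 11] 100101001
  [  4.. 12] 001010010
  [  7.. 15] 010010101
  [  8.. 16] 100101010
  [  9.. 17] 001010100
  [ 10.. 18] 010101001
  [ 11.. 19] 101010010
  (the other 41 windows repeat one of these)
distinct factors: {001010010, 001010100, 010010100, 010010101, 010100101, 010101001, 100101001, 100101010, 101001010, 101010010}
count = 10  (Sturmian bound for length 9 is 10)


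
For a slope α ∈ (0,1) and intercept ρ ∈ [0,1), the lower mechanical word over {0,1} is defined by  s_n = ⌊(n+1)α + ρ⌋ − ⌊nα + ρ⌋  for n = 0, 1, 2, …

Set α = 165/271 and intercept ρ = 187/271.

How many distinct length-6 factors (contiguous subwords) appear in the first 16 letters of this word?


t_n = ⌊(n·165+187)/271⌋ for n = 0 … 16:
  n=0…9: ⌊187/271⌋=0 ⌊352/271⌋=1 ⌊517/271⌋=1 ⌊682/271⌋=2 ⌊847/271⌋=3 ⌊1012/271⌋=3 ⌊1177/271⌋=4 ⌊1342/271⌋=4 ⌊1507/271⌋=5 ⌊1672/271⌋=6
  n=10…16: ⌊1837/271⌋=6 ⌊2002/271⌋=7 ⌊2167/271⌋=7 ⌊2332/271⌋=8 ⌊2497/271⌋=9 ⌊2662/271⌋=9 ⌊2827/271⌋=10
s_n = t_(n+1) − t_n for n = 0 … 15 gives
prefix = 1011010110101101
slide a length-6 window over [0..5] … [10..15] (11 windows); first occurrence of each distinct factor:
  [  0..  5] 101101
  [  1..  6] 011010
  [  2..  7] 110101
  [  3..  8] 101011
  [  4..  9] 010110
  (the other 6 windows repeat one of these)
distinct factors: {010110, 011010, 101011, 101101, 110101}
count = 5  (Sturmian bound for length 6 is 7)

5


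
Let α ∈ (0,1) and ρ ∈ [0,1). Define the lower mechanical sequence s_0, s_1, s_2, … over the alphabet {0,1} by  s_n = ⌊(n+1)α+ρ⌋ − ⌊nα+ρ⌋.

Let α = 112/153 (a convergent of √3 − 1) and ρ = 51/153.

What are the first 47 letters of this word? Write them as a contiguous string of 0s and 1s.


10110111011101110110111011101110110111011101110

n=0: ⌊(1·112+51)/153⌋ − ⌊(0·112+51)/153⌋ = ⌊163/153⌋ − ⌊51/153⌋ = 1 − 0 = 1
n=1: ⌊(2·112+51)/153⌋ − ⌊(1·112+51)/153⌋ = ⌊275/153⌋ − ⌊163/153⌋ = 1 − 1 = 0
n=2: ⌊(3·112+51)/153⌋ − ⌊(2·112+51)/153⌋ = ⌊387/153⌋ − ⌊275/153⌋ = 2 − 1 = 1
n=3: ⌊(4·112+51)/153⌋ − ⌊(3·112+51)/153⌋ = ⌊499/153⌋ − ⌊387/153⌋ = 3 − 2 = 1
n=4: ⌊(5·112+51)/153⌋ − ⌊(4·112+51)/153⌋ = ⌊611/153⌋ − ⌊499/153⌋ = 3 − 3 = 0
n=5: ⌊(6·112+51)/153⌋ − ⌊(5·112+51)/153⌋ = ⌊723/153⌋ − ⌊611/153⌋ = 4 − 3 = 1
n=6: ⌊(7·112+51)/153⌋ − ⌊(6·112+51)/153⌋ = ⌊835/153⌋ − ⌊723/153⌋ = 5 − 4 = 1
n=7: ⌊(8·112+51)/153⌋ − ⌊(7·112+51)/153⌋ = ⌊947/153⌋ − ⌊835/153⌋ = 6 − 5 = 1
n=8: ⌊(9·112+51)/153⌋ − ⌊(8·112+51)/153⌋ = ⌊1059/153⌋ − ⌊947/153⌋ = 6 − 6 = 0
n=9: ⌊(10·112+51)/153⌋ − ⌊(9·112+51)/153⌋ = ⌊1171/153⌋ − ⌊1059/153⌋ = 7 − 6 = 1
n=10: ⌊(11·112+51)/153⌋ − ⌊(10·112+51)/153⌋ = ⌊1283/153⌋ − ⌊1171/153⌋ = 8 − 7 = 1
n=11: ⌊(12·112+51)/153⌋ − ⌊(11·112+51)/153⌋ = ⌊1395/153⌋ − ⌊1283/153⌋ = 9 − 8 = 1
n=12: ⌊(13·112+51)/153⌋ − ⌊(12·112+51)/153⌋ = ⌊1507/153⌋ − ⌊1395/153⌋ = 9 − 9 = 0
n=13: ⌊(14·112+51)/153⌋ − ⌊(13·112+51)/153⌋ = ⌊1619/153⌋ − ⌊1507/153⌋ = 10 − 9 = 1
n=14: ⌊(15·112+51)/153⌋ − ⌊(14·112+51)/153⌋ = ⌊1731/153⌋ − ⌊1619/153⌋ = 11 − 10 = 1
n=15: ⌊(16·112+51)/153⌋ − ⌊(15·112+51)/153⌋ = ⌊1843/153⌋ − ⌊1731/153⌋ = 12 − 11 = 1
n=16: ⌊(17·112+51)/153⌋ − ⌊(16·112+51)/153⌋ = ⌊1955/153⌋ − ⌊1843/153⌋ = 12 − 12 = 0
n=17: ⌊(18·112+51)/153⌋ − ⌊(17·112+51)/153⌋ = ⌊2067/153⌋ − ⌊1955/153⌋ = 13 − 12 = 1
n=18: ⌊(19·112+51)/153⌋ − ⌊(18·112+51)/153⌋ = ⌊2179/153⌋ − ⌊2067/153⌋ = 14 − 13 = 1
n=19: ⌊(20·112+51)/153⌋ − ⌊(19·112+51)/153⌋ = ⌊2291/153⌋ − ⌊2179/153⌋ = 14 − 14 = 0
n=20: ⌊(21·112+51)/153⌋ − ⌊(20·112+51)/153⌋ = ⌊2403/153⌋ − ⌊2291/153⌋ = 15 − 14 = 1
n=21: ⌊(22·112+51)/153⌋ − ⌊(21·112+51)/153⌋ = ⌊2515/153⌋ − ⌊2403/153⌋ = 16 − 15 = 1
n=22: ⌊(23·112+51)/153⌋ − ⌊(22·112+51)/153⌋ = ⌊2627/153⌋ − ⌊2515/153⌋ = 17 − 16 = 1
n=23: ⌊(24·112+51)/153⌋ − ⌊(23·112+51)/153⌋ = ⌊2739/153⌋ − ⌊2627/153⌋ = 17 − 17 = 0
n=24: ⌊(25·112+51)/153⌋ − ⌊(24·112+51)/153⌋ = ⌊2851/153⌋ − ⌊2739/153⌋ = 18 − 17 = 1
n=25: ⌊(26·112+51)/153⌋ − ⌊(25·112+51)/153⌋ = ⌊2963/153⌋ − ⌊2851/153⌋ = 19 − 18 = 1
n=26: ⌊(27·112+51)/153⌋ − ⌊(26·112+51)/153⌋ = ⌊3075/153⌋ − ⌊2963/153⌋ = 20 − 19 = 1
n=27: ⌊(28·112+51)/153⌋ − ⌊(27·112+51)/153⌋ = ⌊3187/153⌋ − ⌊3075/153⌋ = 20 − 20 = 0
n=28: ⌊(29·112+51)/153⌋ − ⌊(28·112+51)/153⌋ = ⌊3299/153⌋ − ⌊3187/153⌋ = 21 − 20 = 1
n=29: ⌊(30·112+51)/153⌋ − ⌊(29·112+51)/153⌋ = ⌊3411/153⌋ − ⌊3299/153⌋ = 22 − 21 = 1
n=30: ⌊(31·112+51)/153⌋ − ⌊(30·112+51)/153⌋ = ⌊3523/153⌋ − ⌊3411/153⌋ = 23 − 22 = 1
n=31: ⌊(32·112+51)/153⌋ − ⌊(31·112+51)/153⌋ = ⌊3635/153⌋ − ⌊3523/153⌋ = 23 − 23 = 0
n=32: ⌊(33·112+51)/153⌋ − ⌊(32·112+51)/153⌋ = ⌊3747/153⌋ − ⌊3635/153⌋ = 24 − 23 = 1
n=33: ⌊(34·112+51)/153⌋ − ⌊(33·112+51)/153⌋ = ⌊3859/153⌋ − ⌊3747/153⌋ = 25 − 24 = 1
n=34: ⌊(35·112+51)/153⌋ − ⌊(34·112+51)/153⌋ = ⌊3971/153⌋ − ⌊3859/153⌋ = 25 − 25 = 0
n=35: ⌊(36·112+51)/153⌋ − ⌊(35·112+51)/153⌋ = ⌊4083/153⌋ − ⌊3971/153⌋ = 26 − 25 = 1
n=36: ⌊(37·112+51)/153⌋ − ⌊(36·112+51)/153⌋ = ⌊4195/153⌋ − ⌊4083/153⌋ = 27 − 26 = 1
n=37: ⌊(38·112+51)/153⌋ − ⌊(37·112+51)/153⌋ = ⌊4307/153⌋ − ⌊4195/153⌋ = 28 − 27 = 1
n=38: ⌊(39·112+51)/153⌋ − ⌊(38·112+51)/153⌋ = ⌊4419/153⌋ − ⌊4307/153⌋ = 28 − 28 = 0
n=39: ⌊(40·112+51)/153⌋ − ⌊(39·112+51)/153⌋ = ⌊4531/153⌋ − ⌊4419/153⌋ = 29 − 28 = 1
n=40: ⌊(41·112+51)/153⌋ − ⌊(40·112+51)/153⌋ = ⌊4643/153⌋ − ⌊4531/153⌋ = 30 − 29 = 1
n=41: ⌊(42·112+51)/153⌋ − ⌊(41·112+51)/153⌋ = ⌊4755/153⌋ − ⌊4643/153⌋ = 31 − 30 = 1
n=42: ⌊(43·112+51)/153⌋ − ⌊(42·112+51)/153⌋ = ⌊4867/153⌋ − ⌊4755/153⌋ = 31 − 31 = 0
n=43: ⌊(44·112+51)/153⌋ − ⌊(43·112+51)/153⌋ = ⌊4979/153⌋ − ⌊4867/153⌋ = 32 − 31 = 1
n=44: ⌊(45·112+51)/153⌋ − ⌊(44·112+51)/153⌋ = ⌊5091/153⌋ − ⌊4979/153⌋ = 33 − 32 = 1
n=45: ⌊(46·112+51)/153⌋ − ⌊(45·112+51)/153⌋ = ⌊5203/153⌋ − ⌊5091/153⌋ = 34 − 33 = 1
n=46: ⌊(47·112+51)/153⌋ − ⌊(46·112+51)/153⌋ = ⌊5315/153⌋ − ⌊5203/153⌋ = 34 − 34 = 0


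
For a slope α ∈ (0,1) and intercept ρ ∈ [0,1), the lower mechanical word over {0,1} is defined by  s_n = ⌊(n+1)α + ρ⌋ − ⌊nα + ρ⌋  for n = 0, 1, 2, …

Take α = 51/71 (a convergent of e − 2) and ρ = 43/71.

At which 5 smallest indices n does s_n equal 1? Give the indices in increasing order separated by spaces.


0 1 3 4 6

n=0: ⌊94/71⌋−⌊43/71⌋ = 1−0 = 1  ← one
n=1: ⌊145/71⌋−⌊94/71⌋ = 2−1 = 1  ← one
n=2: ⌊196/71⌋−⌊145/71⌋ = 2−2 = 0
n=3: ⌊247/71⌋−⌊196/71⌋ = 3−2 = 1  ← one
n=4: ⌊298/71⌋−⌊247/71⌋ = 4−3 = 1  ← one
n=5: ⌊349/71⌋−⌊298/71⌋ = 4−4 = 0
n=6: ⌊400/71⌋−⌊349/71⌋ = 5−4 = 1  ← one
positions of the first 5 ones: 0 1 3 4 6


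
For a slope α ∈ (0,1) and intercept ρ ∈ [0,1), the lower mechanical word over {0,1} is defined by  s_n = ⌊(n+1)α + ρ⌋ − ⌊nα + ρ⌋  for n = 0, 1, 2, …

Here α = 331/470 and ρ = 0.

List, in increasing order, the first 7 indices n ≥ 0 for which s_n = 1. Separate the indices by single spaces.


1 2 4 5 7 8 9

n=0: ⌊331/470⌋−⌊0/470⌋ = 0−0 = 0
n=1: ⌊662/470⌋−⌊331/470⌋ = 1−0 = 1  ← one
n=2: ⌊993/470⌋−⌊662/470⌋ = 2−1 = 1  ← one
n=3: ⌊1324/470⌋−⌊993/470⌋ = 2−2 = 0
n=4: ⌊1655/470⌋−⌊1324/470⌋ = 3−2 = 1  ← one
n=5: ⌊1986/470⌋−⌊1655/470⌋ = 4−3 = 1  ← one
n=6: ⌊2317/470⌋−⌊1986/470⌋ = 4−4 = 0
n=7: ⌊2648/470⌋−⌊2317/470⌋ = 5−4 = 1  ← one
n=8: ⌊2979/470⌋−⌊2648/470⌋ = 6−5 = 1  ← one
n=9: ⌊3310/470⌋−⌊2979/470⌋ = 7−6 = 1  ← one
positions of the first 7 ones: 1 2 4 5 7 8 9


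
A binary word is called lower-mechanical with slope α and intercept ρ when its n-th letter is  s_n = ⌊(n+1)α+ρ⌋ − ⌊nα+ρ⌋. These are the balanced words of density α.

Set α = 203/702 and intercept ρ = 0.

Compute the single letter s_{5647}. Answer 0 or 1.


(n+1)α + ρ = (5648·203) / 702 = 1146544/702
nα + ρ     = (5647·203) / 702 = 1146341/702
⌊1146544/702⌋ = 1633,  ⌊1146341/702⌋ = 1632
s_{5647} = 1633 − 1632 = 1

1


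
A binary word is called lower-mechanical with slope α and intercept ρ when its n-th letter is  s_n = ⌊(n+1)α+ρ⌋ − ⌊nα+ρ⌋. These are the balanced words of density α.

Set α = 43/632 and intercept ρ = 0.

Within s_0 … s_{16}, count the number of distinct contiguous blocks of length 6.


t_n = ⌊(n·43)/632⌋ for n = 0 … 17:
  n=0…9: ⌊0/632⌋=0 ⌊43/632⌋=0 ⌊86/632⌋=0 ⌊129/632⌋=0 ⌊172/632⌋=0 ⌊215/632⌋=0 ⌊258/632⌋=0 ⌊301/632⌋=0 ⌊344/632⌋=0 ⌊387/632⌋=0
  n=10…17: ⌊430/632⌋=0 ⌊473/632⌋=0 ⌊516/632⌋=0 ⌊559/632⌋=0 ⌊602/632⌋=0 ⌊645/632⌋=1 ⌊688/632⌋=1 ⌊731/632⌋=1
s_n = t_(n+1) − t_n for n = 0 … 16 gives
prefix = 00000000000000100
slide a length-6 window over [0..5] … [11..16] (12 windows); first occurrence of each distinct factor:
  [  0..  5] 000000
  [  9.. 14] 000001
  [ 10.. 15] 000010
  [ 11.. 16] 000100
  (the other 8 windows repeat one of these)
distinct factors: {000000, 000001, 000010, 000100}
count = 4  (Sturmian bound for length 6 is 7)

4


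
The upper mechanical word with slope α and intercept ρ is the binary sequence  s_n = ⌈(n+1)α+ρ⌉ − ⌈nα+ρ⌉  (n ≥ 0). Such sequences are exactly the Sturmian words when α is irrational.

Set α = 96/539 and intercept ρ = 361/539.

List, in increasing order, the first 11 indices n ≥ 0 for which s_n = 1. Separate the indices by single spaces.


1 7 13 18 24 29 35 41 46 52 58

n=0: ⌈457/539⌉−⌈361/539⌉ = 1−1 = 0
n=1: ⌈553/539⌉−⌈457/539⌉ = 2−1 = 1  ← one
n=2: ⌈649/539⌉−⌈553/539⌉ = 2−2 = 0
n=3: ⌈745/539⌉−⌈649/539⌉ = 2−2 = 0
n=4: ⌈841/539⌉−⌈745/539⌉ = 2−2 = 0
n=5: ⌈937/539⌉−⌈841/539⌉ = 2−2 = 0
n=6: ⌈1033/539⌉−⌈937/539⌉ = 2−2 = 0
n=7: ⌈1129/539⌉−⌈1033/539⌉ = 3−2 = 1  ← one
n=8: ⌈1225/539⌉−⌈1129/539⌉ = 3−3 = 0
n=9: ⌈1321/539⌉−⌈1225/539⌉ = 3−3 = 0
n=10: ⌈1417/539⌉−⌈1321/539⌉ = 3−3 = 0
n=11: ⌈1513/539⌉−⌈1417/539⌉ = 3−3 = 0
n=12: ⌈1609/539⌉−⌈1513/539⌉ = 3−3 = 0
n=13: ⌈1705/539⌉−⌈1609/539⌉ = 4−3 = 1  ← one
n=14: ⌈1801/539⌉−⌈1705/539⌉ = 4−4 = 0
n=15: ⌈1897/539⌉−⌈1801/539⌉ = 4−4 = 0
n=16: ⌈1993/539⌉−⌈1897/539⌉ = 4−4 = 0
n=17: ⌈2089/539⌉−⌈1993/539⌉ = 4−4 = 0
n=18: ⌈2185/539⌉−⌈2089/539⌉ = 5−4 = 1  ← one
n=19: ⌈2281/539⌉−⌈2185/539⌉ = 5−5 = 0
n=20: ⌈2377/539⌉−⌈2281/539⌉ = 5−5 = 0
n=21: ⌈2473/539⌉−⌈2377/539⌉ = 5−5 = 0
n=22: ⌈2569/539⌉−⌈2473/539⌉ = 5−5 = 0
n=23: ⌈2665/539⌉−⌈2569/539⌉ = 5−5 = 0
n=24: ⌈2761/539⌉−⌈2665/539⌉ = 6−5 = 1  ← one
n=25: ⌈2857/539⌉−⌈2761/539⌉ = 6−6 = 0
n=26: ⌈2953/539⌉−⌈2857/539⌉ = 6−6 = 0
n=27: ⌈3049/539⌉−⌈2953/539⌉ = 6−6 = 0
n=28: ⌈3145/539⌉−⌈3049/539⌉ = 6−6 = 0
n=29: ⌈3241/539⌉−⌈3145/539⌉ = 7−6 = 1  ← one
n=30: ⌈3337/539⌉−⌈3241/539⌉ = 7−7 = 0
n=31: ⌈3433/539⌉−⌈3337/539⌉ = 7−7 = 0
n=32: ⌈3529/539⌉−⌈3433/539⌉ = 7−7 = 0
n=33: ⌈3625/539⌉−⌈3529/539⌉ = 7−7 = 0
n=34: ⌈3721/539⌉−⌈3625/539⌉ = 7−7 = 0
n=35: ⌈3817/539⌉−⌈3721/539⌉ = 8−7 = 1  ← one
n=36: ⌈3913/539⌉−⌈3817/539⌉ = 8−8 = 0
n=37: ⌈4009/539⌉−⌈3913/539⌉ = 8−8 = 0
n=38: ⌈4105/539⌉−⌈4009/539⌉ = 8−8 = 0
n=39: ⌈4201/539⌉−⌈4105/539⌉ = 8−8 = 0
n=40: ⌈4297/539⌉−⌈4201/539⌉ = 8−8 = 0
n=41: ⌈4393/539⌉−⌈4297/539⌉ = 9−8 = 1  ← one
n=42: ⌈4489/539⌉−⌈4393/539⌉ = 9−9 = 0
n=43: ⌈4585/539⌉−⌈4489/539⌉ = 9−9 = 0
n=44: ⌈4681/539⌉−⌈4585/539⌉ = 9−9 = 0
n=45: ⌈4777/539⌉−⌈4681/539⌉ = 9−9 = 0
n=46: ⌈4873/539⌉−⌈4777/539⌉ = 10−9 = 1  ← one
n=47: ⌈4969/539⌉−⌈4873/539⌉ = 10−10 = 0
n=48: ⌈5065/539⌉−⌈4969/539⌉ = 10−10 = 0
n=49: ⌈5161/539⌉−⌈5065/539⌉ = 10−10 = 0
n=50: ⌈5257/539⌉−⌈5161/539⌉ = 10−10 = 0
n=51: ⌈5353/539⌉−⌈5257/539⌉ = 10−10 = 0
n=52: ⌈5449/539⌉−⌈5353/539⌉ = 11−10 = 1  ← one
n=53: ⌈5545/539⌉−⌈5449/539⌉ = 11−11 = 0
n=54: ⌈5641/539⌉−⌈5545/539⌉ = 11−11 = 0
n=55: ⌈5737/539⌉−⌈5641/539⌉ = 11−11 = 0
n=56: ⌈5833/539⌉−⌈5737/539⌉ = 11−11 = 0
n=57: ⌈5929/539⌉−⌈5833/539⌉ = 11−11 = 0
n=58: ⌈6025/539⌉−⌈5929/539⌉ = 12−11 = 1  ← one
positions of the first 11 ones: 1 7 13 18 24 29 35 41 46 52 58


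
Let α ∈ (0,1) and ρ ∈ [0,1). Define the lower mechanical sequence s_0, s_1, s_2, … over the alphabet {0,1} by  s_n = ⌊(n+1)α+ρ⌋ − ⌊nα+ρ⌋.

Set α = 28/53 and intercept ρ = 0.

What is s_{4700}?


0

(n+1)α + ρ = (4701·28) / 53 = 131628/53
nα + ρ     = (4700·28) / 53 = 131600/53
⌊131628/53⌋ = 2483,  ⌊131600/53⌋ = 2483
s_{4700} = 2483 − 2483 = 0


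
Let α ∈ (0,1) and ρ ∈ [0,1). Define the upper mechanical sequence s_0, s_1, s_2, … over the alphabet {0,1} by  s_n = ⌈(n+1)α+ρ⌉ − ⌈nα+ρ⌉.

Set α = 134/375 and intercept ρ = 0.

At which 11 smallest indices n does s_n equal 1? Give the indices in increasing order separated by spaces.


n=0: ⌈134/375⌉−⌈0/375⌉ = 1−0 = 1  ← one
n=1: ⌈268/375⌉−⌈134/375⌉ = 1−1 = 0
n=2: ⌈402/375⌉−⌈268/375⌉ = 2−1 = 1  ← one
n=3: ⌈536/375⌉−⌈402/375⌉ = 2−2 = 0
n=4: ⌈670/375⌉−⌈536/375⌉ = 2−2 = 0
n=5: ⌈804/375⌉−⌈670/375⌉ = 3−2 = 1  ← one
n=6: ⌈938/375⌉−⌈804/375⌉ = 3−3 = 0
n=7: ⌈1072/375⌉−⌈938/375⌉ = 3−3 = 0
n=8: ⌈1206/375⌉−⌈1072/375⌉ = 4−3 = 1  ← one
n=9: ⌈1340/375⌉−⌈1206/375⌉ = 4−4 = 0
n=10: ⌈1474/375⌉−⌈1340/375⌉ = 4−4 = 0
n=11: ⌈1608/375⌉−⌈1474/375⌉ = 5−4 = 1  ← one
n=12: ⌈1742/375⌉−⌈1608/375⌉ = 5−5 = 0
n=13: ⌈1876/375⌉−⌈1742/375⌉ = 6−5 = 1  ← one
n=14: ⌈2010/375⌉−⌈1876/375⌉ = 6−6 = 0
n=15: ⌈2144/375⌉−⌈2010/375⌉ = 6−6 = 0
n=16: ⌈2278/375⌉−⌈2144/375⌉ = 7−6 = 1  ← one
n=17: ⌈2412/375⌉−⌈2278/375⌉ = 7−7 = 0
n=18: ⌈2546/375⌉−⌈2412/375⌉ = 7−7 = 0
n=19: ⌈2680/375⌉−⌈2546/375⌉ = 8−7 = 1  ← one
n=20: ⌈2814/375⌉−⌈2680/375⌉ = 8−8 = 0
n=21: ⌈2948/375⌉−⌈2814/375⌉ = 8−8 = 0
n=22: ⌈3082/375⌉−⌈2948/375⌉ = 9−8 = 1  ← one
n=23: ⌈3216/375⌉−⌈3082/375⌉ = 9−9 = 0
n=24: ⌈3350/375⌉−⌈3216/375⌉ = 9−9 = 0
n=25: ⌈3484/375⌉−⌈3350/375⌉ = 10−9 = 1  ← one
n=26: ⌈3618/375⌉−⌈3484/375⌉ = 10−10 = 0
n=27: ⌈3752/375⌉−⌈3618/375⌉ = 11−10 = 1  ← one
positions of the first 11 ones: 0 2 5 8 11 13 16 19 22 25 27

0 2 5 8 11 13 16 19 22 25 27


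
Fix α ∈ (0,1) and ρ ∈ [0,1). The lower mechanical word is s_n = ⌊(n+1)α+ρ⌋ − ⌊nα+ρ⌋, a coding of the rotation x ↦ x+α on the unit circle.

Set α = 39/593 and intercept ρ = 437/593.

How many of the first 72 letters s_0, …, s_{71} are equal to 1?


#1s = Σ_{n=0}^{71} s_n = Σ_{n=0}^{71} (⌊(n+1)α+ρ⌋ − ⌊nα+ρ⌋)
the sum telescopes: every ⌊nα+ρ⌋ with 0 < n < 72 appears once with + and once with −, leaving ⌊72α+ρ⌋ − ⌊0·α+ρ⌋
72α + ρ = (72·39 + 437) / 593 = 3245/593
ρ = 437/593
⌊3245/593⌋ = 5,  ⌊437/593⌋ = 0
#1s = 5 − 0 = 5

5


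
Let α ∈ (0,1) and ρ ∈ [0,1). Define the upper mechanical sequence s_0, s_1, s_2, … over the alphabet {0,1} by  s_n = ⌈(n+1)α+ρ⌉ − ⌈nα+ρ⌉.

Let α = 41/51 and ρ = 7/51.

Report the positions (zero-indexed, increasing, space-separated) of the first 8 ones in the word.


n=0: ⌈48/51⌉−⌈7/51⌉ = 1−1 = 0
n=1: ⌈89/51⌉−⌈48/51⌉ = 2−1 = 1  ← one
n=2: ⌈130/51⌉−⌈89/51⌉ = 3−2 = 1  ← one
n=3: ⌈171/51⌉−⌈130/51⌉ = 4−3 = 1  ← one
n=4: ⌈212/51⌉−⌈171/51⌉ = 5−4 = 1  ← one
n=5: ⌈253/51⌉−⌈212/51⌉ = 5−5 = 0
n=6: ⌈294/51⌉−⌈253/51⌉ = 6−5 = 1  ← one
n=7: ⌈335/51⌉−⌈294/51⌉ = 7−6 = 1  ← one
n=8: ⌈376/51⌉−⌈335/51⌉ = 8−7 = 1  ← one
n=9: ⌈417/51⌉−⌈376/51⌉ = 9−8 = 1  ← one
positions of the first 8 ones: 1 2 3 4 6 7 8 9

1 2 3 4 6 7 8 9


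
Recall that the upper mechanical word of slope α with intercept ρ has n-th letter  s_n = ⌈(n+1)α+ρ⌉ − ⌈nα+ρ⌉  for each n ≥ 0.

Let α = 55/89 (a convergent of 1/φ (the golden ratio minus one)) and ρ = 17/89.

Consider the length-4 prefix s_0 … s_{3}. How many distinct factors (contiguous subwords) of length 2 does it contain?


t_n = ⌈(n·55+17)/89⌉ for n = 0 … 4:
  n=0…4: ⌈17/89⌉=1 ⌈72/89⌉=1 ⌈127/89⌉=2 ⌈182/89⌉=3 ⌈237/89⌉=3
s_n = t_(n+1) − t_n for n = 0 … 3 gives
prefix = 0110
slide a length-2 window over [0..1] … [2..3] (3 windows); first occurrence of each distinct factor:
  [  0..  1] 01
  [  1..  2] 11
  [  2..  3] 10
distinct factors: {01, 10, 11}
count = 3  (Sturmian bound for length 2 is 3)

3


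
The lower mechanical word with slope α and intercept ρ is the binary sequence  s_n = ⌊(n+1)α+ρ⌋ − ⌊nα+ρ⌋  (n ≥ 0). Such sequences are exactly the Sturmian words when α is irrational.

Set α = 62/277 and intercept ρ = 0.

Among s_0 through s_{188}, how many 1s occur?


42

#1s = Σ_{n=0}^{188} s_n = Σ_{n=0}^{188} (⌊(n+1)α+ρ⌋ − ⌊nα+ρ⌋)
the sum telescopes: every ⌊nα+ρ⌋ with 0 < n < 189 appears once with + and once with −, leaving ⌊189α+ρ⌋ − ⌊0·α+ρ⌋
189α + ρ = (189·62) / 277 = 11718/277
ρ = 0/277
⌊11718/277⌋ = 42,  ⌊0/277⌋ = 0
#1s = 42 − 0 = 42


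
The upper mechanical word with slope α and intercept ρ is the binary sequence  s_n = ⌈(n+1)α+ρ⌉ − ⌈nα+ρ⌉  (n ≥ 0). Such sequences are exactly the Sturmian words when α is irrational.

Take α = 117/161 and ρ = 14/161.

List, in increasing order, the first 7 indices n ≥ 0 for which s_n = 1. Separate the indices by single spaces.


1 2 4 5 6 8 9

n=0: ⌈131/161⌉−⌈14/161⌉ = 1−1 = 0
n=1: ⌈248/161⌉−⌈131/161⌉ = 2−1 = 1  ← one
n=2: ⌈365/161⌉−⌈248/161⌉ = 3−2 = 1  ← one
n=3: ⌈482/161⌉−⌈365/161⌉ = 3−3 = 0
n=4: ⌈599/161⌉−⌈482/161⌉ = 4−3 = 1  ← one
n=5: ⌈716/161⌉−⌈599/161⌉ = 5−4 = 1  ← one
n=6: ⌈833/161⌉−⌈716/161⌉ = 6−5 = 1  ← one
n=7: ⌈950/161⌉−⌈833/161⌉ = 6−6 = 0
n=8: ⌈1067/161⌉−⌈950/161⌉ = 7−6 = 1  ← one
n=9: ⌈1184/161⌉−⌈1067/161⌉ = 8−7 = 1  ← one
positions of the first 7 ones: 1 2 4 5 6 8 9


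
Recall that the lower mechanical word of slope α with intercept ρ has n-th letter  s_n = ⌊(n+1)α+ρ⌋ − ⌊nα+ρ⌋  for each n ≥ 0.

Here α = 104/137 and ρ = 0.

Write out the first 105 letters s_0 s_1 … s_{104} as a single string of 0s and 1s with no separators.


n=0: ⌊(1·104)/137⌋ − ⌊(0·104)/137⌋ = ⌊104/137⌋ − ⌊0/137⌋ = 0 − 0 = 0
n=1: ⌊(2·104)/137⌋ − ⌊(1·104)/137⌋ = ⌊208/137⌋ − ⌊104/137⌋ = 1 − 0 = 1
n=2: ⌊(3·104)/137⌋ − ⌊(2·104)/137⌋ = ⌊312/137⌋ − ⌊208/137⌋ = 2 − 1 = 1
n=3: ⌊(4·104)/137⌋ − ⌊(3·104)/137⌋ = ⌊416/137⌋ − ⌊312/137⌋ = 3 − 2 = 1
n=4: ⌊(5·104)/137⌋ − ⌊(4·104)/137⌋ = ⌊520/137⌋ − ⌊416/137⌋ = 3 − 3 = 0
n=5: ⌊(6·104)/137⌋ − ⌊(5·104)/137⌋ = ⌊624/137⌋ − ⌊520/137⌋ = 4 − 3 = 1
n=6: ⌊(7·104)/137⌋ − ⌊(6·104)/137⌋ = ⌊728/137⌋ − ⌊624/137⌋ = 5 − 4 = 1
n=7: ⌊(8·104)/137⌋ − ⌊(7·104)/137⌋ = ⌊832/137⌋ − ⌊728/137⌋ = 6 − 5 = 1
n=8: ⌊(9·104)/137⌋ − ⌊(8·104)/137⌋ = ⌊936/137⌋ − ⌊832/137⌋ = 6 − 6 = 0
n=9: ⌊(10·104)/137⌋ − ⌊(9·104)/137⌋ = ⌊1040/137⌋ − ⌊936/137⌋ = 7 − 6 = 1
n=10: ⌊(11·104)/137⌋ − ⌊(10·104)/137⌋ = ⌊1144/137⌋ − ⌊1040/137⌋ = 8 − 7 = 1
n=11: ⌊(12·104)/137⌋ − ⌊(11·104)/137⌋ = ⌊1248/137⌋ − ⌊1144/137⌋ = 9 − 8 = 1
n=12: ⌊(13·104)/137⌋ − ⌊(12·104)/137⌋ = ⌊1352/137⌋ − ⌊1248/137⌋ = 9 − 9 = 0
n=13: ⌊(14·104)/137⌋ − ⌊(13·104)/137⌋ = ⌊1456/137⌋ − ⌊1352/137⌋ = 10 − 9 = 1
n=14: ⌊(15·104)/137⌋ − ⌊(14·104)/137⌋ = ⌊1560/137⌋ − ⌊1456/137⌋ = 11 − 10 = 1
n=15: ⌊(16·104)/137⌋ − ⌊(15·104)/137⌋ = ⌊1664/137⌋ − ⌊1560/137⌋ = 12 − 11 = 1
n=16: ⌊(17·104)/137⌋ − ⌊(16·104)/137⌋ = ⌊1768/137⌋ − ⌊1664/137⌋ = 12 − 12 = 0
n=17: ⌊(18·104)/137⌋ − ⌊(17·104)/137⌋ = ⌊1872/137⌋ − ⌊1768/137⌋ = 13 − 12 = 1
n=18: ⌊(19·104)/137⌋ − ⌊(18·104)/137⌋ = ⌊1976/137⌋ − ⌊1872/137⌋ = 14 − 13 = 1
n=19: ⌊(20·104)/137⌋ − ⌊(19·104)/137⌋ = ⌊2080/137⌋ − ⌊1976/137⌋ = 15 − 14 = 1
n=20: ⌊(21·104)/137⌋ − ⌊(20·104)/137⌋ = ⌊2184/137⌋ − ⌊2080/137⌋ = 15 − 15 = 0
n=21: ⌊(22·104)/137⌋ − ⌊(21·104)/137⌋ = ⌊2288/137⌋ − ⌊2184/137⌋ = 16 − 15 = 1
n=22: ⌊(23·104)/137⌋ − ⌊(22·104)/137⌋ = ⌊2392/137⌋ − ⌊2288/137⌋ = 17 − 16 = 1
n=23: ⌊(24·104)/137⌋ − ⌊(23·104)/137⌋ = ⌊2496/137⌋ − ⌊2392/137⌋ = 18 − 17 = 1
n=24: ⌊(25·104)/137⌋ − ⌊(24·104)/137⌋ = ⌊2600/137⌋ − ⌊2496/137⌋ = 18 − 18 = 0
n=25: ⌊(26·104)/137⌋ − ⌊(25·104)/137⌋ = ⌊2704/137⌋ − ⌊2600/137⌋ = 19 − 18 = 1
n=26: ⌊(27·104)/137⌋ − ⌊(26·104)/137⌋ = ⌊2808/137⌋ − ⌊2704/137⌋ = 20 − 19 = 1
n=27: ⌊(28·104)/137⌋ − ⌊(27·104)/137⌋ = ⌊2912/137⌋ − ⌊2808/137⌋ = 21 − 20 = 1
n=28: ⌊(29·104)/137⌋ − ⌊(28·104)/137⌋ = ⌊3016/137⌋ − ⌊2912/137⌋ = 22 − 21 = 1
n=29: ⌊(30·104)/137⌋ − ⌊(29·104)/137⌋ = ⌊3120/137⌋ − ⌊3016/137⌋ = 22 − 22 = 0
n=30: ⌊(31·104)/137⌋ − ⌊(30·104)/137⌋ = ⌊3224/137⌋ − ⌊3120/137⌋ = 23 − 22 = 1
n=31: ⌊(32·104)/137⌋ − ⌊(31·104)/137⌋ = ⌊3328/137⌋ − ⌊3224/137⌋ = 24 − 23 = 1
n=32: ⌊(33·104)/137⌋ − ⌊(32·104)/137⌋ = ⌊3432/137⌋ − ⌊3328/137⌋ = 25 − 24 = 1
n=33: ⌊(34·104)/137⌋ − ⌊(33·104)/137⌋ = ⌊3536/137⌋ − ⌊3432/137⌋ = 25 − 25 = 0
n=34: ⌊(35·104)/137⌋ − ⌊(34·104)/137⌋ = ⌊3640/137⌋ − ⌊3536/137⌋ = 26 − 25 = 1
n=35: ⌊(36·104)/137⌋ − ⌊(35·104)/137⌋ = ⌊3744/137⌋ − ⌊3640/137⌋ = 27 − 26 = 1
n=36: ⌊(37·104)/137⌋ − ⌊(36·104)/137⌋ = ⌊3848/137⌋ − ⌊3744/137⌋ = 28 − 27 = 1
n=37: ⌊(38·104)/137⌋ − ⌊(37·104)/137⌋ = ⌊3952/137⌋ − ⌊3848/137⌋ = 28 − 28 = 0
n=38: ⌊(39·104)/137⌋ − ⌊(38·104)/137⌋ = ⌊4056/137⌋ − ⌊3952/137⌋ = 29 − 28 = 1
n=39: ⌊(40·104)/137⌋ − ⌊(39·104)/137⌋ = ⌊4160/137⌋ − ⌊4056/137⌋ = 30 − 29 = 1
n=40: ⌊(41·104)/137⌋ − ⌊(40·104)/137⌋ = ⌊4264/137⌋ − ⌊4160/137⌋ = 31 − 30 = 1
n=41: ⌊(42·104)/137⌋ − ⌊(41·104)/137⌋ = ⌊4368/137⌋ − ⌊4264/137⌋ = 31 − 31 = 0
n=42: ⌊(43·104)/137⌋ − ⌊(42·104)/137⌋ = ⌊4472/137⌋ − ⌊4368/137⌋ = 32 − 31 = 1
n=43: ⌊(44·104)/137⌋ − ⌊(43·104)/137⌋ = ⌊4576/137⌋ − ⌊4472/137⌋ = 33 − 32 = 1
n=44: ⌊(45·104)/137⌋ − ⌊(44·104)/137⌋ = ⌊4680/137⌋ − ⌊4576/137⌋ = 34 − 33 = 1
n=45: ⌊(46·104)/137⌋ − ⌊(45·104)/137⌋ = ⌊4784/137⌋ − ⌊4680/137⌋ = 34 − 34 = 0
n=46: ⌊(47·104)/137⌋ − ⌊(46·104)/137⌋ = ⌊4888/137⌋ − ⌊4784/137⌋ = 35 − 34 = 1
n=47: ⌊(48·104)/137⌋ − ⌊(47·104)/137⌋ = ⌊4992/137⌋ − ⌊4888/137⌋ = 36 − 35 = 1
n=48: ⌊(49·104)/137⌋ − ⌊(48·104)/137⌋ = ⌊5096/137⌋ − ⌊4992/137⌋ = 37 − 36 = 1
n=49: ⌊(50·104)/137⌋ − ⌊(49·104)/137⌋ = ⌊5200/137⌋ − ⌊5096/137⌋ = 37 − 37 = 0
n=50: ⌊(51·104)/137⌋ − ⌊(50·104)/137⌋ = ⌊5304/137⌋ − ⌊5200/137⌋ = 38 − 37 = 1
n=51: ⌊(52·104)/137⌋ − ⌊(51·104)/137⌋ = ⌊5408/137⌋ − ⌊5304/137⌋ = 39 − 38 = 1
n=52: ⌊(53·104)/137⌋ − ⌊(52·104)/137⌋ = ⌊5512/137⌋ − ⌊5408/137⌋ = 40 − 39 = 1
n=53: ⌊(54·104)/137⌋ − ⌊(53·104)/137⌋ = ⌊5616/137⌋ − ⌊5512/137⌋ = 40 − 40 = 0
n=54: ⌊(55·104)/137⌋ − ⌊(54·104)/137⌋ = ⌊5720/137⌋ − ⌊5616/137⌋ = 41 − 40 = 1
n=55: ⌊(56·104)/137⌋ − ⌊(55·104)/137⌋ = ⌊5824/137⌋ − ⌊5720/137⌋ = 42 − 41 = 1
n=56: ⌊(57·104)/137⌋ − ⌊(56·104)/137⌋ = ⌊5928/137⌋ − ⌊5824/137⌋ = 43 − 42 = 1
n=57: ⌊(58·104)/137⌋ − ⌊(57·104)/137⌋ = ⌊6032/137⌋ − ⌊5928/137⌋ = 44 − 43 = 1
n=58: ⌊(59·104)/137⌋ − ⌊(58·104)/137⌋ = ⌊6136/137⌋ − ⌊6032/137⌋ = 44 − 44 = 0
n=59: ⌊(60·104)/137⌋ − ⌊(59·104)/137⌋ = ⌊6240/137⌋ − ⌊6136/137⌋ = 45 − 44 = 1
n=60: ⌊(61·104)/137⌋ − ⌊(60·104)/137⌋ = ⌊6344/137⌋ − ⌊6240/137⌋ = 46 − 45 = 1
n=61: ⌊(62·104)/137⌋ − ⌊(61·104)/137⌋ = ⌊6448/137⌋ − ⌊6344/137⌋ = 47 − 46 = 1
n=62: ⌊(63·104)/137⌋ − ⌊(62·104)/137⌋ = ⌊6552/137⌋ − ⌊6448/137⌋ = 47 − 47 = 0
n=63: ⌊(64·104)/137⌋ − ⌊(63·104)/137⌋ = ⌊6656/137⌋ − ⌊6552/137⌋ = 48 − 47 = 1
n=64: ⌊(65·104)/137⌋ − ⌊(64·104)/137⌋ = ⌊6760/137⌋ − ⌊6656/137⌋ = 49 − 48 = 1
n=65: ⌊(66·104)/137⌋ − ⌊(65·104)/137⌋ = ⌊6864/137⌋ − ⌊6760/137⌋ = 50 − 49 = 1
n=66: ⌊(67·104)/137⌋ − ⌊(66·104)/137⌋ = ⌊6968/137⌋ − ⌊6864/137⌋ = 50 − 50 = 0
n=67: ⌊(68·104)/137⌋ − ⌊(67·104)/137⌋ = ⌊7072/137⌋ − ⌊6968/137⌋ = 51 − 50 = 1
n=68: ⌊(69·104)/137⌋ − ⌊(68·104)/137⌋ = ⌊7176/137⌋ − ⌊7072/137⌋ = 52 − 51 = 1
n=69: ⌊(70·104)/137⌋ − ⌊(69·104)/137⌋ = ⌊7280/137⌋ − ⌊7176/137⌋ = 53 − 52 = 1
n=70: ⌊(71·104)/137⌋ − ⌊(70·104)/137⌋ = ⌊7384/137⌋ − ⌊7280/137⌋ = 53 − 53 = 0
n=71: ⌊(72·104)/137⌋ − ⌊(71·104)/137⌋ = ⌊7488/137⌋ − ⌊7384/137⌋ = 54 − 53 = 1
n=72: ⌊(73·104)/137⌋ − ⌊(72·104)/137⌋ = ⌊7592/137⌋ − ⌊7488/137⌋ = 55 − 54 = 1
n=73: ⌊(74·104)/137⌋ − ⌊(73·104)/137⌋ = ⌊7696/137⌋ − ⌊7592/137⌋ = 56 − 55 = 1
n=74: ⌊(75·104)/137⌋ − ⌊(74·104)/137⌋ = ⌊7800/137⌋ − ⌊7696/137⌋ = 56 − 56 = 0
n=75: ⌊(76·104)/137⌋ − ⌊(75·104)/137⌋ = ⌊7904/137⌋ − ⌊7800/137⌋ = 57 − 56 = 1
n=76: ⌊(77·104)/137⌋ − ⌊(76·104)/137⌋ = ⌊8008/137⌋ − ⌊7904/137⌋ = 58 − 57 = 1
n=77: ⌊(78·104)/137⌋ − ⌊(77·104)/137⌋ = ⌊8112/137⌋ − ⌊8008/137⌋ = 59 − 58 = 1
n=78: ⌊(79·104)/137⌋ − ⌊(78·104)/137⌋ = ⌊8216/137⌋ − ⌊8112/137⌋ = 59 − 59 = 0
n=79: ⌊(80·104)/137⌋ − ⌊(79·104)/137⌋ = ⌊8320/137⌋ − ⌊8216/137⌋ = 60 − 59 = 1
n=80: ⌊(81·104)/137⌋ − ⌊(80·104)/137⌋ = ⌊8424/137⌋ − ⌊8320/137⌋ = 61 − 60 = 1
n=81: ⌊(82·104)/137⌋ − ⌊(81·104)/137⌋ = ⌊8528/137⌋ − ⌊8424/137⌋ = 62 − 61 = 1
n=82: ⌊(83·104)/137⌋ − ⌊(82·104)/137⌋ = ⌊8632/137⌋ − ⌊8528/137⌋ = 63 − 62 = 1
n=83: ⌊(84·104)/137⌋ − ⌊(83·104)/137⌋ = ⌊8736/137⌋ − ⌊8632/137⌋ = 63 − 63 = 0
n=84: ⌊(85·104)/137⌋ − ⌊(84·104)/137⌋ = ⌊8840/137⌋ − ⌊8736/137⌋ = 64 − 63 = 1
n=85: ⌊(86·104)/137⌋ − ⌊(85·104)/137⌋ = ⌊8944/137⌋ − ⌊8840/137⌋ = 65 − 64 = 1
n=86: ⌊(87·104)/137⌋ − ⌊(86·104)/137⌋ = ⌊9048/137⌋ − ⌊8944/137⌋ = 66 − 65 = 1
n=87: ⌊(88·104)/137⌋ − ⌊(87·104)/137⌋ = ⌊9152/137⌋ − ⌊9048/137⌋ = 66 − 66 = 0
n=88: ⌊(89·104)/137⌋ − ⌊(88·104)/137⌋ = ⌊9256/137⌋ − ⌊9152/137⌋ = 67 − 66 = 1
n=89: ⌊(90·104)/137⌋ − ⌊(89·104)/137⌋ = ⌊9360/137⌋ − ⌊9256/137⌋ = 68 − 67 = 1
n=90: ⌊(91·104)/137⌋ − ⌊(90·104)/137⌋ = ⌊9464/137⌋ − ⌊9360/137⌋ = 69 − 68 = 1
n=91: ⌊(92·104)/137⌋ − ⌊(91·104)/137⌋ = ⌊9568/137⌋ − ⌊9464/137⌋ = 69 − 69 = 0
n=92: ⌊(93·104)/137⌋ − ⌊(92·104)/137⌋ = ⌊9672/137⌋ − ⌊9568/137⌋ = 70 − 69 = 1
n=93: ⌊(94·104)/137⌋ − ⌊(93·104)/137⌋ = ⌊9776/137⌋ − ⌊9672/137⌋ = 71 − 70 = 1
n=94: ⌊(95·104)/137⌋ − ⌊(94·104)/137⌋ = ⌊9880/137⌋ − ⌊9776/137⌋ = 72 − 71 = 1
n=95: ⌊(96·104)/137⌋ − ⌊(95·104)/137⌋ = ⌊9984/137⌋ − ⌊9880/137⌋ = 72 − 72 = 0
n=96: ⌊(97·104)/137⌋ − ⌊(96·104)/137⌋ = ⌊10088/137⌋ − ⌊9984/137⌋ = 73 − 72 = 1
n=97: ⌊(98·104)/137⌋ − ⌊(97·104)/137⌋ = ⌊10192/137⌋ − ⌊10088/137⌋ = 74 − 73 = 1
n=98: ⌊(99·104)/137⌋ − ⌊(98·104)/137⌋ = ⌊10296/137⌋ − ⌊10192/137⌋ = 75 − 74 = 1
n=99: ⌊(100·104)/137⌋ − ⌊(99·104)/137⌋ = ⌊10400/137⌋ − ⌊10296/137⌋ = 75 − 75 = 0
n=100: ⌊(101·104)/137⌋ − ⌊(100·104)/137⌋ = ⌊10504/137⌋ − ⌊10400/137⌋ = 76 − 75 = 1
n=101: ⌊(102·104)/137⌋ − ⌊(101·104)/137⌋ = ⌊10608/137⌋ − ⌊10504/137⌋ = 77 − 76 = 1
n=102: ⌊(103·104)/137⌋ − ⌊(102·104)/137⌋ = ⌊10712/137⌋ − ⌊10608/137⌋ = 78 − 77 = 1
n=103: ⌊(104·104)/137⌋ − ⌊(103·104)/137⌋ = ⌊10816/137⌋ − ⌊10712/137⌋ = 78 − 78 = 0
n=104: ⌊(105·104)/137⌋ − ⌊(104·104)/137⌋ = ⌊10920/137⌋ − ⌊10816/137⌋ = 79 − 78 = 1

011101110111011101110111011110111011101110111011101110111101110111011101110111011110111011101110111011101
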